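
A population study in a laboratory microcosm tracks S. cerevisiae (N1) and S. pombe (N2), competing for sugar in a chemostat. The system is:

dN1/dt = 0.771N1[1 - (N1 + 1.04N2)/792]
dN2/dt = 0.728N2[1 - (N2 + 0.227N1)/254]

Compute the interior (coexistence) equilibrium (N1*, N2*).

Setting both brackets to zero gives the nullclines N1 + 1.04N2 = 792 and 0.227N1 + N2 = 254.
Substituting N2 = 254 - 0.227N1 into the first: N1(1 - 1.04·0.227) = 792 - 1.04·254.
So N1* = 528/0.764 = 691, and then N2* = 254 - 0.227·691 = 97.2.

N1* ≈ 691, N2* ≈ 97.2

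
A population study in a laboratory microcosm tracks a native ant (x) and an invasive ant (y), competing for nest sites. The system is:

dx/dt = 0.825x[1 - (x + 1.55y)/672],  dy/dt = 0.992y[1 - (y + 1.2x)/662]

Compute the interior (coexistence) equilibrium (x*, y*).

Setting both brackets to zero gives the nullclines x + 1.55y = 672 and 1.2x + y = 662.
Substituting y = 662 - 1.2x into the first: x(1 - 1.55·1.2) = 672 - 1.55·662.
So x* = -354/-0.86 = 412, and then y* = 662 - 1.2·412 = 168.

x* ≈ 412, y* ≈ 168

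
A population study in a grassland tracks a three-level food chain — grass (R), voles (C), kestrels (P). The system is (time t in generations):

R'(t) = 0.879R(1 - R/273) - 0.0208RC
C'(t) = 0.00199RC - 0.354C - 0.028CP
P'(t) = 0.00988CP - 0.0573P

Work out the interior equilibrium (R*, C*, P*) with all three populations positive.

R* ≈ 236, C* ≈ 5.8, P* ≈ 4.1

From dP/dt = 0: 0.00988C* = 0.0573, so C* = 5.8.
From dR/dt = 0: 0.879(1 - R*/273) = 0.0208·5.8, giving R* = 273·(1 - 0.137) = 236.
From dC/dt = 0: 0.00199·236 - 0.354 = 0.028P*, so P* = 0.115/0.028 = 4.1.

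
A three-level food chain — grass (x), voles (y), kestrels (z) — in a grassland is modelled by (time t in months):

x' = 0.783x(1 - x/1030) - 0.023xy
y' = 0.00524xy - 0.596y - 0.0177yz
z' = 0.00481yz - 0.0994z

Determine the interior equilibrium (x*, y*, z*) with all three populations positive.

From dz/dt = 0: 0.00481y* = 0.0994, so y* = 20.7.
From dx/dt = 0: 0.783(1 - x*/1030) = 0.023·20.7, giving x* = 1030·(1 - 0.607) = 405.
From dy/dt = 0: 0.00524·405 - 0.596 = 0.0177z*, so z* = 1.52/0.0177 = 86.2.

x* ≈ 405, y* ≈ 20.7, z* ≈ 86.2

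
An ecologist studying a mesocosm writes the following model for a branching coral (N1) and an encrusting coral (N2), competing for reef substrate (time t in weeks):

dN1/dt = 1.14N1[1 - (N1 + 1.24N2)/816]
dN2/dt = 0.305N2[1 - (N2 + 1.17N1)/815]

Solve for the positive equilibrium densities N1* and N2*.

N1* ≈ 432, N2* ≈ 310

Setting both brackets to zero gives the nullclines N1 + 1.24N2 = 816 and 1.17N1 + N2 = 815.
Substituting N2 = 815 - 1.17N1 into the first: N1(1 - 1.24·1.17) = 816 - 1.24·815.
So N1* = -195/-0.451 = 432, and then N2* = 815 - 1.17·432 = 310.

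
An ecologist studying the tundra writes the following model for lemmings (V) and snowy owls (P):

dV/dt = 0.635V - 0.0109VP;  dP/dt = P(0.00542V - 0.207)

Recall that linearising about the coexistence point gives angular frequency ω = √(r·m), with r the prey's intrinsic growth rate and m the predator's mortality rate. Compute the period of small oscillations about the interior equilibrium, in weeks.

Here r = 0.635 and m = 0.207, so r·m = 0.131.
ω = √0.131 = 0.363 per week, hence T = 2π/ω ≈ 17.3 weeks.

T ≈ 17.3 weeks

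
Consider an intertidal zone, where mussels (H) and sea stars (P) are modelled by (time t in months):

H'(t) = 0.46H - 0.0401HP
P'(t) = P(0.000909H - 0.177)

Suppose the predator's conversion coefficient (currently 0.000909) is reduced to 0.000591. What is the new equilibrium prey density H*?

At the interior fixed point, setting dP/dt = 0 with P > 0 fixes H* = (predator death rate)/(HP coefficient) — independent of the other coefficients.
With the change, H* = 0.177/0.000591 = 299; it rises from 195.

H* ≈ 299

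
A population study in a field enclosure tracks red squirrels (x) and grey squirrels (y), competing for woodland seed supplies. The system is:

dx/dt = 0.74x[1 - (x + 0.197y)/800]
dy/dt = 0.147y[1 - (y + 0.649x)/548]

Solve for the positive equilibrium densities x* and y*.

Setting both brackets to zero gives the nullclines x + 0.197y = 800 and 0.649x + y = 548.
Substituting y = 548 - 0.649x into the first: x(1 - 0.197·0.649) = 800 - 0.197·548.
So x* = 692/0.872 = 793, and then y* = 548 - 0.649·793 = 33.

x* ≈ 793, y* ≈ 33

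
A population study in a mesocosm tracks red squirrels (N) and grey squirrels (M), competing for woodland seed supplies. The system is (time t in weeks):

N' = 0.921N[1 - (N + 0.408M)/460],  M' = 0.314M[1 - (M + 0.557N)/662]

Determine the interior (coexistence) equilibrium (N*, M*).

Setting both brackets to zero gives the nullclines N + 0.408M = 460 and 0.557N + M = 662.
Substituting M = 662 - 0.557N into the first: N(1 - 0.408·0.557) = 460 - 0.408·662.
So N* = 190/0.773 = 246, and then M* = 662 - 0.557·246 = 525.

N* ≈ 246, M* ≈ 525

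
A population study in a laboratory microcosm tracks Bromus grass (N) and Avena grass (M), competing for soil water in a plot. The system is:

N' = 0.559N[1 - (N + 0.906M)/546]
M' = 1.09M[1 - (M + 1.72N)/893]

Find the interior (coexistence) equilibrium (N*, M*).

Setting both brackets to zero gives the nullclines N + 0.906M = 546 and 1.72N + M = 893.
Substituting M = 893 - 1.72N into the first: N(1 - 0.906·1.72) = 546 - 0.906·893.
So N* = -263/-0.558 = 471, and then M* = 893 - 1.72·471 = 82.6.

N* ≈ 471, M* ≈ 82.6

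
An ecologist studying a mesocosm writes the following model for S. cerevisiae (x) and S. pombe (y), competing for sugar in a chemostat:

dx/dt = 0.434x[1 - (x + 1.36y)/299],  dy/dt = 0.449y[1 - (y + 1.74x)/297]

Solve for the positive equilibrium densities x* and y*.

x* ≈ 76.8, y* ≈ 163

Setting both brackets to zero gives the nullclines x + 1.36y = 299 and 1.74x + y = 297.
Substituting y = 297 - 1.74x into the first: x(1 - 1.36·1.74) = 299 - 1.36·297.
So x* = -105/-1.37 = 76.8, and then y* = 297 - 1.74·76.8 = 163.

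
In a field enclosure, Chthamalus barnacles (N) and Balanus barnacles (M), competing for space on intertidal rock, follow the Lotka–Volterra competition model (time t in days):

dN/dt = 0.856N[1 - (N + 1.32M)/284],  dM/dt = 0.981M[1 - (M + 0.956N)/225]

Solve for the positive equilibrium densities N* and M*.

Setting both brackets to zero gives the nullclines N + 1.32M = 284 and 0.956N + M = 225.
Substituting M = 225 - 0.956N into the first: N(1 - 1.32·0.956) = 284 - 1.32·225.
So N* = -13/-0.262 = 49.6, and then M* = 225 - 0.956·49.6 = 178.

N* ≈ 49.6, M* ≈ 178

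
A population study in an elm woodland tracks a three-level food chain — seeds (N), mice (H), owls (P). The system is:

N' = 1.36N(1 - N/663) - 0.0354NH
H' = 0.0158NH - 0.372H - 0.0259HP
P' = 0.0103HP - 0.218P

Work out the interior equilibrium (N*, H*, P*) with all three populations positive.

N* ≈ 298, H* ≈ 21.2, P* ≈ 167

From dP/dt = 0: 0.0103H* = 0.218, so H* = 21.2.
From dN/dt = 0: 1.36(1 - N*/663) = 0.0354·21.2, giving N* = 663·(1 - 0.551) = 298.
From dH/dt = 0: 0.0158·298 - 0.372 = 0.0259P*, so P* = 4.33/0.0259 = 167.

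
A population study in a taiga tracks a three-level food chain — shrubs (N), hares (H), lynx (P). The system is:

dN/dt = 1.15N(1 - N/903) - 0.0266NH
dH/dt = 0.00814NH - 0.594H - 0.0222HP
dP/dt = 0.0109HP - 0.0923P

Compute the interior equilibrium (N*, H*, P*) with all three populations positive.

N* ≈ 726, H* ≈ 8.47, P* ≈ 239

From dP/dt = 0: 0.0109H* = 0.0923, so H* = 8.47.
From dN/dt = 0: 1.15(1 - N*/903) = 0.0266·8.47, giving N* = 903·(1 - 0.196) = 726.
From dH/dt = 0: 0.00814·726 - 0.594 = 0.0222P*, so P* = 5.32/0.0222 = 239.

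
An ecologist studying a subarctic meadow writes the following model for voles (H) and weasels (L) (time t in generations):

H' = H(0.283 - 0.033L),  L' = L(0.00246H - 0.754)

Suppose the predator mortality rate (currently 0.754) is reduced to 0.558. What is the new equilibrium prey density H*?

At the interior fixed point, setting dL/dt = 0 with L > 0 fixes H* = (predator death rate)/(HL coefficient) — independent of the other coefficients.
With the change, H* = 0.558/0.00246 = 227; it falls from 307.

H* ≈ 227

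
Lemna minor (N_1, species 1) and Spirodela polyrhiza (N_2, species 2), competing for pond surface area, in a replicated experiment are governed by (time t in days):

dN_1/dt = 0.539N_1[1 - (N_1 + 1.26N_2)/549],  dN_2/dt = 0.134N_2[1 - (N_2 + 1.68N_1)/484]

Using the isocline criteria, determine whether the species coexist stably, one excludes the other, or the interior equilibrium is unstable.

Compare the nullcline intercepts: K1/α12 = 549/1.26 = 436 < K2 = 484; K2/α21 = 484/1.68 = 288 < K1 = 549.
Since both are reversed, neither can invade when rare; the interior point is a saddle.

unstable coexistence (outcome depends on initial conditions)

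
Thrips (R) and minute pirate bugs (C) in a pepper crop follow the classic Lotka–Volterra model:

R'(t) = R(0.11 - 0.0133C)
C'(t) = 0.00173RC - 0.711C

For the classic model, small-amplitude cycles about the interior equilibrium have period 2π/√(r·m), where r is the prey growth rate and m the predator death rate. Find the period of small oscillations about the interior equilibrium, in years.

T ≈ 22.5 years

Here r = 0.11 and m = 0.711, so r·m = 0.0782.
ω = √0.0782 = 0.28 per year, hence T = 2π/ω ≈ 22.5 years.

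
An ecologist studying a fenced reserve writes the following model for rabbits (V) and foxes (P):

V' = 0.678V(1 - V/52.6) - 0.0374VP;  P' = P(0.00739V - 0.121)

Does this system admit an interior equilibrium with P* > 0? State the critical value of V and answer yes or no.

Threshold V = 16.4; K > 16.4, so yes, the predator persists.

The predator equation gives dP/dt > 0 only when V > 0.121/0.00739 = 16.4.
Without the predator, V → K = 52.6. Since 52.6 > 16.4, the predator can invade and persist.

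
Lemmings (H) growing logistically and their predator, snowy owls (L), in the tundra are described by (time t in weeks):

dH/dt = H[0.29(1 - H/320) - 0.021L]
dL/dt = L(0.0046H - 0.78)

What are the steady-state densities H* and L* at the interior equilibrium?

H* ≈ 170, L* ≈ 6.49

From dL/dt = 0 with L > 0: 0.0046H* = 0.78, so H* = 170.
Substitute into dH/dt = 0: 0.29(1 - 170/320) = 0.021L*.
The bracket is 0.47, giving L* = 0.136/0.021 = 6.49.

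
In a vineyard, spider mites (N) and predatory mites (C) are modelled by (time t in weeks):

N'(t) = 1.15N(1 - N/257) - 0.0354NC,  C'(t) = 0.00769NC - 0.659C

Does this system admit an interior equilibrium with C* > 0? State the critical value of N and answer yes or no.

The predator equation gives dC/dt > 0 only when N > 0.659/0.00769 = 85.7.
Without the predator, N → K = 257. Since 257 > 85.7, the predator can invade and persist.

Threshold N = 85.7; K > 85.7, so yes, the predator persists.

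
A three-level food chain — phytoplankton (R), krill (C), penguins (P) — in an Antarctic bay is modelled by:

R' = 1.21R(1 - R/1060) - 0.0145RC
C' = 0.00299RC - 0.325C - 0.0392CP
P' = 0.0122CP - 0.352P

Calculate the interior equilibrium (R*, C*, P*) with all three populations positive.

From dP/dt = 0: 0.0122C* = 0.352, so C* = 28.9.
From dR/dt = 0: 1.21(1 - R*/1060) = 0.0145·28.9, giving R* = 1060·(1 - 0.346) = 694.
From dC/dt = 0: 0.00299·694 - 0.325 = 0.0392P*, so P* = 1.75/0.0392 = 44.6.

R* ≈ 694, C* ≈ 28.9, P* ≈ 44.6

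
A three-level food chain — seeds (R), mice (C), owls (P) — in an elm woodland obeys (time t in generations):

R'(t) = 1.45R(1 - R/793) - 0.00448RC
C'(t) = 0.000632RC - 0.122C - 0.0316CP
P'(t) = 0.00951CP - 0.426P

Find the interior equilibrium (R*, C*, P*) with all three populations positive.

From dP/dt = 0: 0.00951C* = 0.426, so C* = 44.8.
From dR/dt = 0: 1.45(1 - R*/793) = 0.00448·44.8, giving R* = 793·(1 - 0.138) = 683.
From dC/dt = 0: 0.000632·683 - 0.122 = 0.0316P*, so P* = 0.31/0.0316 = 9.8.

R* ≈ 683, C* ≈ 44.8, P* ≈ 9.8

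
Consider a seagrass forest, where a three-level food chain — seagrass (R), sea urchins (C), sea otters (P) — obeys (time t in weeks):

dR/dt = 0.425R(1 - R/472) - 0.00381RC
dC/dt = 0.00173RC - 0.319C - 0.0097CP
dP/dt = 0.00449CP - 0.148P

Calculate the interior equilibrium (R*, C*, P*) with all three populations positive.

R* ≈ 333, C* ≈ 33, P* ≈ 26.4

From dP/dt = 0: 0.00449C* = 0.148, so C* = 33.
From dR/dt = 0: 0.425(1 - R*/472) = 0.00381·33, giving R* = 472·(1 - 0.295) = 333.
From dC/dt = 0: 0.00173·333 - 0.319 = 0.0097P*, so P* = 0.256/0.0097 = 26.4.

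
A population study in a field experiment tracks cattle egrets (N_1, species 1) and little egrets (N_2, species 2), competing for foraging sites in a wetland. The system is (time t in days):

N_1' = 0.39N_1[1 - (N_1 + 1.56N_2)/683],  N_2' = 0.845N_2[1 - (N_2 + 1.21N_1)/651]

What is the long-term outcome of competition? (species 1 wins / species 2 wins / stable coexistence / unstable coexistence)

unstable coexistence (outcome depends on initial conditions)

Compare the nullcline intercepts: K1/α12 = 683/1.56 = 438 < K2 = 651; K2/α21 = 651/1.21 = 538 < K1 = 683.
Since both are reversed, neither can invade when rare; the interior point is a saddle.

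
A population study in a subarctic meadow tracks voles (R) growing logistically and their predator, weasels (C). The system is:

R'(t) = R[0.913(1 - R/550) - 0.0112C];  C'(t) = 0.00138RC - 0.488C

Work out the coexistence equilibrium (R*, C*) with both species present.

From dC/dt = 0 with C > 0: 0.00138R* = 0.488, so R* = 354.
Substitute into dR/dt = 0: 0.913(1 - 354/550) = 0.0112C*.
The bracket is 0.357, giving C* = 0.326/0.0112 = 29.1.

R* ≈ 354, C* ≈ 29.1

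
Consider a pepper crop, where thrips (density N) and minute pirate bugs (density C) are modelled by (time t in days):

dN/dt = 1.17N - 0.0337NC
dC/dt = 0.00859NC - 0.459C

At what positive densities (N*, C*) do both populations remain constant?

Set dC/dt = 0 with C > 0: 0.00859N - 0.459 = 0, so N* = 0.459/0.00859 = 53.4.
Set dN/dt = 0 with N > 0: 1.17 - 0.0337C = 0, so C* = 1.17/0.0337 = 34.7.

N* ≈ 53.4, C* ≈ 34.7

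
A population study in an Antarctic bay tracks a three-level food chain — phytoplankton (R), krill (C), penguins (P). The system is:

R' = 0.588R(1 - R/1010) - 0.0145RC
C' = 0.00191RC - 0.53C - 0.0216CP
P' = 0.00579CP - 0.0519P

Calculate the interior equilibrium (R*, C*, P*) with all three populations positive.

From dP/dt = 0: 0.00579C* = 0.0519, so C* = 8.96.
From dR/dt = 0: 0.588(1 - R*/1010) = 0.0145·8.96, giving R* = 1010·(1 - 0.221) = 787.
From dC/dt = 0: 0.00191·787 - 0.53 = 0.0216P*, so P* = 0.973/0.0216 = 45.

R* ≈ 787, C* ≈ 8.96, P* ≈ 45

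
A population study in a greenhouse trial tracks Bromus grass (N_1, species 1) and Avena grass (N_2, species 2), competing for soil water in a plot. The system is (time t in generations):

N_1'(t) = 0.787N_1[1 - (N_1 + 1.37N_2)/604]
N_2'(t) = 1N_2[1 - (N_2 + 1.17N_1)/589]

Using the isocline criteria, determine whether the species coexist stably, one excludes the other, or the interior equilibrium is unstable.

unstable coexistence (outcome depends on initial conditions)

Compare the nullcline intercepts: K1/α12 = 604/1.37 = 441 < K2 = 589; K2/α21 = 589/1.17 = 503 < K1 = 604.
Since both are reversed, neither can invade when rare; the interior point is a saddle.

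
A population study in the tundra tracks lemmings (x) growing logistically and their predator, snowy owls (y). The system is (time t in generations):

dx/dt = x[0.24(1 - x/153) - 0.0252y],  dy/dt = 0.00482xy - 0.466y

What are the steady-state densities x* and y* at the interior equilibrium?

From dy/dt = 0 with y > 0: 0.00482x* = 0.466, so x* = 96.7.
Substitute into dx/dt = 0: 0.24(1 - 96.7/153) = 0.0252y*.
The bracket is 0.368, giving y* = 0.0883/0.0252 = 3.51.

x* ≈ 96.7, y* ≈ 3.51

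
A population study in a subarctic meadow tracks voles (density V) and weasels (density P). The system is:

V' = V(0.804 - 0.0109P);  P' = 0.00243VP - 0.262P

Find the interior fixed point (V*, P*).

V* ≈ 108, P* ≈ 73.8

Set dP/dt = 0 with P > 0: 0.00243V - 0.262 = 0, so V* = 0.262/0.00243 = 108.
Set dV/dt = 0 with V > 0: 0.804 - 0.0109P = 0, so P* = 0.804/0.0109 = 73.8.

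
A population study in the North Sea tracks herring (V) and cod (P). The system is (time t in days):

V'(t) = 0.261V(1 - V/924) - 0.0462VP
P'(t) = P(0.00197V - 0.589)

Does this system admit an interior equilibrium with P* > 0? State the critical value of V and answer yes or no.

The predator equation gives dP/dt > 0 only when V > 0.589/0.00197 = 299.
Without the predator, V → K = 924. Since 924 > 299, the predator can invade and persist.

Threshold V = 299; K > 299, so yes, the predator persists.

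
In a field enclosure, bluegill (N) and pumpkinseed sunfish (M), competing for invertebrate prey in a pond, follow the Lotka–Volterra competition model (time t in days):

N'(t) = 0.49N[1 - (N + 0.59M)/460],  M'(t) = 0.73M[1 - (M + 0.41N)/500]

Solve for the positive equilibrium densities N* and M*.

Setting both brackets to zero gives the nullclines N + 0.59M = 460 and 0.41N + M = 500.
Substituting M = 500 - 0.41N into the first: N(1 - 0.59·0.41) = 460 - 0.59·500.
So N* = 165/0.758 = 218, and then M* = 500 - 0.41·218 = 411.

N* ≈ 218, M* ≈ 411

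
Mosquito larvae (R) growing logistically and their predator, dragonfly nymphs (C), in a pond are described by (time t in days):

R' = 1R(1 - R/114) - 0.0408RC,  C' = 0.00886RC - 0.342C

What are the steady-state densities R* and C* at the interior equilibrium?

From dC/dt = 0 with C > 0: 0.00886R* = 0.342, so R* = 38.6.
Substitute into dR/dt = 0: 1(1 - 38.6/114) = 0.0408C*.
The bracket is 0.661, giving C* = 0.661/0.0408 = 16.2.

R* ≈ 38.6, C* ≈ 16.2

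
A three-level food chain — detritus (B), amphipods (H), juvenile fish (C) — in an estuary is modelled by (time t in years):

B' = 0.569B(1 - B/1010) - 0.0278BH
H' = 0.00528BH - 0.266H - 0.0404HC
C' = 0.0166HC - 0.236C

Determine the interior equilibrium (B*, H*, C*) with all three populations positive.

From dC/dt = 0: 0.0166H* = 0.236, so H* = 14.2.
From dB/dt = 0: 0.569(1 - B*/1010) = 0.0278·14.2, giving B* = 1010·(1 - 0.695) = 308.
From dH/dt = 0: 0.00528·308 - 0.266 = 0.0404C*, so C* = 1.36/0.0404 = 33.7.

B* ≈ 308, H* ≈ 14.2, C* ≈ 33.7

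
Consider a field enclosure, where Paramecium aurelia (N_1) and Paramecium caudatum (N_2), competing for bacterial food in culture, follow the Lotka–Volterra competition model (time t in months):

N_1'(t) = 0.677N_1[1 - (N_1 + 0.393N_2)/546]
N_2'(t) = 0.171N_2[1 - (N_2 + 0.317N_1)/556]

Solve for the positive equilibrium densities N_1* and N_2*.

N_1* ≈ 374, N_2* ≈ 437

Setting both brackets to zero gives the nullclines N_1 + 0.393N_2 = 546 and 0.317N_1 + N_2 = 556.
Substituting N_2 = 556 - 0.317N_1 into the first: N_1(1 - 0.393·0.317) = 546 - 0.393·556.
So N_1* = 327/0.875 = 374, and then N_2* = 556 - 0.317·374 = 437.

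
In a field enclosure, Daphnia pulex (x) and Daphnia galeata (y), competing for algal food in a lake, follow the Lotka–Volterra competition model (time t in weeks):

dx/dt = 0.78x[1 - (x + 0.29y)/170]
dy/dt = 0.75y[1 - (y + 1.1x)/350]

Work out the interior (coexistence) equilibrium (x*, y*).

x* ≈ 101, y* ≈ 239

Setting both brackets to zero gives the nullclines x + 0.29y = 170 and 1.1x + y = 350.
Substituting y = 350 - 1.1x into the first: x(1 - 0.29·1.1) = 170 - 0.29·350.
So x* = 68.5/0.681 = 101, and then y* = 350 - 1.1·101 = 239.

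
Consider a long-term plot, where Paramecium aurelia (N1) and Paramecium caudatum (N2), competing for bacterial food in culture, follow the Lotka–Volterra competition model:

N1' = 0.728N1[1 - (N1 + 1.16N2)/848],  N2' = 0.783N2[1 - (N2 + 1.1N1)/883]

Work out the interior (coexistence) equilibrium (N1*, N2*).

N1* ≈ 639, N2* ≈ 180

Setting both brackets to zero gives the nullclines N1 + 1.16N2 = 848 and 1.1N1 + N2 = 883.
Substituting N2 = 883 - 1.1N1 into the first: N1(1 - 1.16·1.1) = 848 - 1.16·883.
So N1* = -176/-0.276 = 639, and then N2* = 883 - 1.1·639 = 180.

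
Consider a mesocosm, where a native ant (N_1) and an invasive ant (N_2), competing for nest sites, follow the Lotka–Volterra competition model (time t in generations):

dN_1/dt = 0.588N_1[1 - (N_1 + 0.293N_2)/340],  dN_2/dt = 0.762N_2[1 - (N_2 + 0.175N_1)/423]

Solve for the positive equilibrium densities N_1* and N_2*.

N_1* ≈ 228, N_2* ≈ 383

Setting both brackets to zero gives the nullclines N_1 + 0.293N_2 = 340 and 0.175N_1 + N_2 = 423.
Substituting N_2 = 423 - 0.175N_1 into the first: N_1(1 - 0.293·0.175) = 340 - 0.293·423.
So N_1* = 216/0.949 = 228, and then N_2* = 423 - 0.175·228 = 383.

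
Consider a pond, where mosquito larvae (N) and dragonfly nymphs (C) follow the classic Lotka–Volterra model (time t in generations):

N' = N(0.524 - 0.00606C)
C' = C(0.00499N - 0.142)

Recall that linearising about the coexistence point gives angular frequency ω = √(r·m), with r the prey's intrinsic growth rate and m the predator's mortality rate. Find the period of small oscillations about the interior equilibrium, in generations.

Here r = 0.524 and m = 0.142, so r·m = 0.0744.
ω = √0.0744 = 0.273 per generation, hence T = 2π/ω ≈ 23 generations.

T ≈ 23 generations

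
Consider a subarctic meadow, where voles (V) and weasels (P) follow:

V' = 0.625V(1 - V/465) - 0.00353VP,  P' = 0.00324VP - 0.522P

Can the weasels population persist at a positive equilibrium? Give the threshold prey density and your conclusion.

The predator equation gives dP/dt > 0 only when V > 0.522/0.00324 = 161.
Without the predator, V → K = 465. Since 465 > 161, the predator can invade and persist.

Threshold V = 161; K > 161, so yes, the predator persists.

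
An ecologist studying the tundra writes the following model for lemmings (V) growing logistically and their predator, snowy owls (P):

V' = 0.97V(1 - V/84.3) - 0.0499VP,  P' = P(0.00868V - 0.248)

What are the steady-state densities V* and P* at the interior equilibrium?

V* ≈ 28.6, P* ≈ 12.9

From dP/dt = 0 with P > 0: 0.00868V* = 0.248, so V* = 28.6.
Substitute into dV/dt = 0: 0.97(1 - 28.6/84.3) = 0.0499P*.
The bracket is 0.661, giving P* = 0.641/0.0499 = 12.9.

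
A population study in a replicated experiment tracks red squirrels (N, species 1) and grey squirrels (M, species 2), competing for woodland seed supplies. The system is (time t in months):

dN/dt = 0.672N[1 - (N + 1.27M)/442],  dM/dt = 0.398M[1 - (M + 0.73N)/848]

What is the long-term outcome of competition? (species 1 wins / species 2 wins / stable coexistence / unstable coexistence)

Compare the nullcline intercepts: K1/α12 = 442/1.27 = 348 < K2 = 848; K2/α21 = 848/0.73 = 1160 > K1 = 442.
Since the inequalities point opposite ways, species 2 can invade but species 1 cannot.

species 2 excludes species 1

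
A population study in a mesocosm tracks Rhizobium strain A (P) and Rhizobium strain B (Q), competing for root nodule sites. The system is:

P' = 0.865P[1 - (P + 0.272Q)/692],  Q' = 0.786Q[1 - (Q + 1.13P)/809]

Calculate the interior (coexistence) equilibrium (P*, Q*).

P* ≈ 681, Q* ≈ 39

Setting both brackets to zero gives the nullclines P + 0.272Q = 692 and 1.13P + Q = 809.
Substituting Q = 809 - 1.13P into the first: P(1 - 0.272·1.13) = 692 - 0.272·809.
So P* = 472/0.693 = 681, and then Q* = 809 - 1.13·681 = 39.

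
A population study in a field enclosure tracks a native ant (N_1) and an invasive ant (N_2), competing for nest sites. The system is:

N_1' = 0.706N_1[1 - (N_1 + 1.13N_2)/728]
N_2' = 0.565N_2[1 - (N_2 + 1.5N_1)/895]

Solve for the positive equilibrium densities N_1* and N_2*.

Setting both brackets to zero gives the nullclines N_1 + 1.13N_2 = 728 and 1.5N_1 + N_2 = 895.
Substituting N_2 = 895 - 1.5N_1 into the first: N_1(1 - 1.13·1.5) = 728 - 1.13·895.
So N_1* = -283/-0.695 = 408, and then N_2* = 895 - 1.5·408 = 283.

N_1* ≈ 408, N_2* ≈ 283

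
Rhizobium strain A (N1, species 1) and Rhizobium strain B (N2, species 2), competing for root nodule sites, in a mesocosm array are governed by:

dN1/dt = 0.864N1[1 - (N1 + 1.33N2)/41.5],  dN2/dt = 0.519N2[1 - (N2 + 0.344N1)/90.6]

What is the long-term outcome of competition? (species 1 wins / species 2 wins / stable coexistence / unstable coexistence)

Compare the nullcline intercepts: K1/α12 = 41.5/1.33 = 31.2 < K2 = 90.6; K2/α21 = 90.6/0.344 = 263 > K1 = 41.5.
Since the inequalities point opposite ways, species 2 can invade but species 1 cannot.

species 2 excludes species 1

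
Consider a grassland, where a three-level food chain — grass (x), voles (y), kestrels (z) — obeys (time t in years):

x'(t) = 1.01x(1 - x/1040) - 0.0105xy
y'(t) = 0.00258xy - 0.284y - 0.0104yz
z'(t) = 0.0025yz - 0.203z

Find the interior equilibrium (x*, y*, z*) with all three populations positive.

x* ≈ 162, y* ≈ 81.2, z* ≈ 12.9

From dz/dt = 0: 0.0025y* = 0.203, so y* = 81.2.
From dx/dt = 0: 1.01(1 - x*/1040) = 0.0105·81.2, giving x* = 1040·(1 - 0.844) = 162.
From dy/dt = 0: 0.00258·162 - 0.284 = 0.0104z*, so z* = 0.134/0.0104 = 12.9.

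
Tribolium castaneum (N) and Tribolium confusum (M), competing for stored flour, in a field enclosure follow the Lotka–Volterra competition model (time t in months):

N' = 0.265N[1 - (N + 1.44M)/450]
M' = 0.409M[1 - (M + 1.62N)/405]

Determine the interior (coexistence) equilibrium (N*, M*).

Setting both brackets to zero gives the nullclines N + 1.44M = 450 and 1.62N + M = 405.
Substituting M = 405 - 1.62N into the first: N(1 - 1.44·1.62) = 450 - 1.44·405.
So N* = -133/-1.33 = 99.9, and then M* = 405 - 1.62·99.9 = 243.

N* ≈ 99.9, M* ≈ 243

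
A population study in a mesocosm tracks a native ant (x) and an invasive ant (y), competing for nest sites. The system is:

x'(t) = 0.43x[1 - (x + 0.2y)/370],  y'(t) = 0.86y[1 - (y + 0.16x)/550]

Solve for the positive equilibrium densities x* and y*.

Setting both brackets to zero gives the nullclines x + 0.2y = 370 and 0.16x + y = 550.
Substituting y = 550 - 0.16x into the first: x(1 - 0.2·0.16) = 370 - 0.2·550.
So x* = 260/0.968 = 269, and then y* = 550 - 0.16·269 = 507.

x* ≈ 269, y* ≈ 507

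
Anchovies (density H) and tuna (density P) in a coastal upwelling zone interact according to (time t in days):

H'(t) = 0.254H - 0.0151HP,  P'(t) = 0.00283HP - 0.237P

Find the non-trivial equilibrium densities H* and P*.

Set dP/dt = 0 with P > 0: 0.00283H - 0.237 = 0, so H* = 0.237/0.00283 = 83.7.
Set dH/dt = 0 with H > 0: 0.254 - 0.0151P = 0, so P* = 0.254/0.0151 = 16.8.

H* ≈ 83.7, P* ≈ 16.8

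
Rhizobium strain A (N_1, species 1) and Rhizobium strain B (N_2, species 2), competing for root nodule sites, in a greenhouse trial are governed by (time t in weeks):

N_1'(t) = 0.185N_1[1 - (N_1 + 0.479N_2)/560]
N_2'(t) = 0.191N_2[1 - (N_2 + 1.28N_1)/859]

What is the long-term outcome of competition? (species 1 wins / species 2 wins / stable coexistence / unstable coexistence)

stable coexistence

Compare the nullcline intercepts: K1/α12 = 560/0.479 = 1170 > K2 = 859; K2/α21 = 859/1.28 = 671 > K1 = 560.
Since both inequalities hold, each species can invade when rare, so the interior equilibrium is stable.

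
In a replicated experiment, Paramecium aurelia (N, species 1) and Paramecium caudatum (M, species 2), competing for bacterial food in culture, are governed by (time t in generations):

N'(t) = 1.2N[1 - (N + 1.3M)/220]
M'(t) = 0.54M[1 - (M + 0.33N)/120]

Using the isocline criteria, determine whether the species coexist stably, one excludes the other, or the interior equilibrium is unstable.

stable coexistence

Compare the nullcline intercepts: K1/α12 = 220/1.3 = 169 > K2 = 120; K2/α21 = 120/0.33 = 364 > K1 = 220.
Since both inequalities hold, each species can invade when rare, so the interior equilibrium is stable.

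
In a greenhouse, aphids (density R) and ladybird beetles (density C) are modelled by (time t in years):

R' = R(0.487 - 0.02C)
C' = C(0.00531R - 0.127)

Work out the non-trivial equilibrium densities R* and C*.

Set dC/dt = 0 with C > 0: 0.00531R - 0.127 = 0, so R* = 0.127/0.00531 = 23.9.
Set dR/dt = 0 with R > 0: 0.487 - 0.02C = 0, so C* = 0.487/0.02 = 24.3.

R* ≈ 23.9, C* ≈ 24.3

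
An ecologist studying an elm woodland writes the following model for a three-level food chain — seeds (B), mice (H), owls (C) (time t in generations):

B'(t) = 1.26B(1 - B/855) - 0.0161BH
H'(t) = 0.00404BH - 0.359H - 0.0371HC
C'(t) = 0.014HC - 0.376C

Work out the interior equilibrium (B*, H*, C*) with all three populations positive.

From dC/dt = 0: 0.014H* = 0.376, so H* = 26.9.
From dB/dt = 0: 1.26(1 - B*/855) = 0.0161·26.9, giving B* = 855·(1 - 0.343) = 562.
From dH/dt = 0: 0.00404·562 - 0.359 = 0.0371C*, so C* = 1.91/0.0371 = 51.5.

B* ≈ 562, H* ≈ 26.9, C* ≈ 51.5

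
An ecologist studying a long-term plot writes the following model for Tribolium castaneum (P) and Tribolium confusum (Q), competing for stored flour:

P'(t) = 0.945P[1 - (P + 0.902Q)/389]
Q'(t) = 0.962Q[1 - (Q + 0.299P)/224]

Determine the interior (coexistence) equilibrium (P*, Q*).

P* ≈ 256, Q* ≈ 147

Setting both brackets to zero gives the nullclines P + 0.902Q = 389 and 0.299P + Q = 224.
Substituting Q = 224 - 0.299P into the first: P(1 - 0.902·0.299) = 389 - 0.902·224.
So P* = 187/0.73 = 256, and then Q* = 224 - 0.299·256 = 147.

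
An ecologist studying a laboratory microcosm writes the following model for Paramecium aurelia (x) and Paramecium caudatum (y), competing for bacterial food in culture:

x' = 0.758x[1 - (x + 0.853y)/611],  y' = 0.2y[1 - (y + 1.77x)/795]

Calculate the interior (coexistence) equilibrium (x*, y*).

x* ≈ 132, y* ≈ 562

Setting both brackets to zero gives the nullclines x + 0.853y = 611 and 1.77x + y = 795.
Substituting y = 795 - 1.77x into the first: x(1 - 0.853·1.77) = 611 - 0.853·795.
So x* = -67.1/-0.51 = 132, and then y* = 795 - 1.77·132 = 562.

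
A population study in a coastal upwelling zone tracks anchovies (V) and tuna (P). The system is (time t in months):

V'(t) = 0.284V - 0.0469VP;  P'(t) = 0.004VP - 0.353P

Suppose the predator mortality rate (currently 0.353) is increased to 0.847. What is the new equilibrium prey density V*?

At the interior fixed point, setting dP/dt = 0 with P > 0 fixes V* = (predator death rate)/(VP coefficient) — independent of the other coefficients.
With the change, V* = 0.847/0.004 = 212; it rises from 88.2.

V* ≈ 212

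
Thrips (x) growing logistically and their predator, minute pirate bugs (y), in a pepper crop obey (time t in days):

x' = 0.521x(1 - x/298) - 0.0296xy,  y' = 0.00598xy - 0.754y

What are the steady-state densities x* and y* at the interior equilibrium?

From dy/dt = 0 with y > 0: 0.00598x* = 0.754, so x* = 126.
Substitute into dx/dt = 0: 0.521(1 - 126/298) = 0.0296y*.
The bracket is 0.577, giving y* = 0.301/0.0296 = 10.2.

x* ≈ 126, y* ≈ 10.2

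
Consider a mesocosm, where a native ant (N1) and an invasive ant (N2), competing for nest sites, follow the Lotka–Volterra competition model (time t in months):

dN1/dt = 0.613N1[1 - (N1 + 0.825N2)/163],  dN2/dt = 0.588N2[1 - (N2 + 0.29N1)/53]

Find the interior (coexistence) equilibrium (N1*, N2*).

Setting both brackets to zero gives the nullclines N1 + 0.825N2 = 163 and 0.29N1 + N2 = 53.
Substituting N2 = 53 - 0.29N1 into the first: N1(1 - 0.825·0.29) = 163 - 0.825·53.
So N1* = 119/0.761 = 157, and then N2* = 53 - 0.29·157 = 7.53.

N1* ≈ 157, N2* ≈ 7.53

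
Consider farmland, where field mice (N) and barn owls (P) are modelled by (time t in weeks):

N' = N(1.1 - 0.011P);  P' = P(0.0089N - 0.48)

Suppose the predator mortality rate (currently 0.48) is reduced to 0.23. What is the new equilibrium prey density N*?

At the interior fixed point, setting dP/dt = 0 with P > 0 fixes N* = (predator death rate)/(NP coefficient) — independent of the other coefficients.
With the change, N* = 0.23/0.0089 = 25.8; it falls from 53.9.

N* ≈ 25.8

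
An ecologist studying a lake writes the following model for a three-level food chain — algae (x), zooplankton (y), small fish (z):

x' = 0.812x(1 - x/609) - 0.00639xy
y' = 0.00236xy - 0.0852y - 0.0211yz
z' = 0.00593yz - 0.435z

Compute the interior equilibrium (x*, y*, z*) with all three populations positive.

From dz/dt = 0: 0.00593y* = 0.435, so y* = 73.4.
From dx/dt = 0: 0.812(1 - x*/609) = 0.00639·73.4, giving x* = 609·(1 - 0.577) = 257.
From dy/dt = 0: 0.00236·257 - 0.0852 = 0.0211z*, so z* = 0.522/0.0211 = 24.8.

x* ≈ 257, y* ≈ 73.4, z* ≈ 24.8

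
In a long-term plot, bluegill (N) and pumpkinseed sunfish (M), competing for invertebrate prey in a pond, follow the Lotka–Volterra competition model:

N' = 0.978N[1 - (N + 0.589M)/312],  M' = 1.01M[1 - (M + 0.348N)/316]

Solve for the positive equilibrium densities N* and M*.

Setting both brackets to zero gives the nullclines N + 0.589M = 312 and 0.348N + M = 316.
Substituting M = 316 - 0.348N into the first: N(1 - 0.589·0.348) = 312 - 0.589·316.
So N* = 126/0.795 = 158, and then M* = 316 - 0.348·158 = 261.

N* ≈ 158, M* ≈ 261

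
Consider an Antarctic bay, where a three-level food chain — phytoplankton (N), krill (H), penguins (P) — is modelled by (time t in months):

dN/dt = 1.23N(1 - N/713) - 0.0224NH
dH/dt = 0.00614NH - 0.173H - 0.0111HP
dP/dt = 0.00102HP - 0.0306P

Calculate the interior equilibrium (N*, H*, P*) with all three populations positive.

N* ≈ 323, H* ≈ 30, P* ≈ 163

From dP/dt = 0: 0.00102H* = 0.0306, so H* = 30.
From dN/dt = 0: 1.23(1 - N*/713) = 0.0224·30, giving N* = 713·(1 - 0.546) = 323.
From dH/dt = 0: 0.00614·323 - 0.173 = 0.0111P*, so P* = 1.81/0.0111 = 163.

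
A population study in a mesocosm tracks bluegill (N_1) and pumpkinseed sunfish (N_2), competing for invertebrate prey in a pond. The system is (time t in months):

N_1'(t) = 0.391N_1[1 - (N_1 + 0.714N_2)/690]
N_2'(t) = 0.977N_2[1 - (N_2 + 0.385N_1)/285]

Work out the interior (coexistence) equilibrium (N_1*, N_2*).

Setting both brackets to zero gives the nullclines N_1 + 0.714N_2 = 690 and 0.385N_1 + N_2 = 285.
Substituting N_2 = 285 - 0.385N_1 into the first: N_1(1 - 0.714·0.385) = 690 - 0.714·285.
So N_1* = 487/0.725 = 671, and then N_2* = 285 - 0.385·671 = 26.7.

N_1* ≈ 671, N_2* ≈ 26.7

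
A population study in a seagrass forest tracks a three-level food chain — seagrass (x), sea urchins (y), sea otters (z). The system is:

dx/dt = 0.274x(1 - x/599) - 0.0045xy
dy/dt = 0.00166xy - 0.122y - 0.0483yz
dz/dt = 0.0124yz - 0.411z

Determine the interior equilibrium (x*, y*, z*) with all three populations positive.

x* ≈ 273, y* ≈ 33.1, z* ≈ 6.85

From dz/dt = 0: 0.0124y* = 0.411, so y* = 33.1.
From dx/dt = 0: 0.274(1 - x*/599) = 0.0045·33.1, giving x* = 599·(1 - 0.544) = 273.
From dy/dt = 0: 0.00166·273 - 0.122 = 0.0483z*, so z* = 0.331/0.0483 = 6.85.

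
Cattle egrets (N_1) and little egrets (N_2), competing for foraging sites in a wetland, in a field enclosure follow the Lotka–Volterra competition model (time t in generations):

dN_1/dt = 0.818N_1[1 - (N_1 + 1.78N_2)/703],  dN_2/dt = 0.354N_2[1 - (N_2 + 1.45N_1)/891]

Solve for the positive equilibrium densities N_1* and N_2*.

Setting both brackets to zero gives the nullclines N_1 + 1.78N_2 = 703 and 1.45N_1 + N_2 = 891.
Substituting N_2 = 891 - 1.45N_1 into the first: N_1(1 - 1.78·1.45) = 703 - 1.78·891.
So N_1* = -883/-1.58 = 558, and then N_2* = 891 - 1.45·558 = 81.2.

N_1* ≈ 558, N_2* ≈ 81.2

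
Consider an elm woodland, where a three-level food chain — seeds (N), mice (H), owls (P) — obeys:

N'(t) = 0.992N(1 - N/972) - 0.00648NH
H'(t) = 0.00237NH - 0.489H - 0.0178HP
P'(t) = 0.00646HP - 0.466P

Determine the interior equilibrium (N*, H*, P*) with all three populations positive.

From dP/dt = 0: 0.00646H* = 0.466, so H* = 72.1.
From dN/dt = 0: 0.992(1 - N*/972) = 0.00648·72.1, giving N* = 972·(1 - 0.471) = 514.
From dH/dt = 0: 0.00237·514 - 0.489 = 0.0178P*, so P* = 0.729/0.0178 = 41.

N* ≈ 514, H* ≈ 72.1, P* ≈ 41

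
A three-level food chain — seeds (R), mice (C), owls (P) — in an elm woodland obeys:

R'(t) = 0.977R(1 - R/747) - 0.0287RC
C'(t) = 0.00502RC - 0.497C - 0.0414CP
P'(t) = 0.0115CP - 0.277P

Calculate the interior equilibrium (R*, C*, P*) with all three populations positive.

From dP/dt = 0: 0.0115C* = 0.277, so C* = 24.1.
From dR/dt = 0: 0.977(1 - R*/747) = 0.0287·24.1, giving R* = 747·(1 - 0.708) = 218.
From dC/dt = 0: 0.00502·218 - 0.497 = 0.0414P*, so P* = 0.6/0.0414 = 14.5.

R* ≈ 218, C* ≈ 24.1, P* ≈ 14.5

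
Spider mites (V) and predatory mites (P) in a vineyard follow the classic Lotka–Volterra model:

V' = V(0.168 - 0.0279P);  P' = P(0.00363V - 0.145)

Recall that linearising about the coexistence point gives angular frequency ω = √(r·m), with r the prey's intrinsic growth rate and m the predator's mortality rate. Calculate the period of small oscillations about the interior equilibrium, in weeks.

Here r = 0.168 and m = 0.145, so r·m = 0.0244.
ω = √0.0244 = 0.156 per week, hence T = 2π/ω ≈ 40.3 weeks.

T ≈ 40.3 weeks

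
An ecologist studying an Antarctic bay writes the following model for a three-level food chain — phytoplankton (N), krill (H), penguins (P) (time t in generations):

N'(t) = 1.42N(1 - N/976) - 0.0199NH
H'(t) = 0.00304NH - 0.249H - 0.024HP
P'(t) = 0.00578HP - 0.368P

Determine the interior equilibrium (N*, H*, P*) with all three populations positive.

From dP/dt = 0: 0.00578H* = 0.368, so H* = 63.7.
From dN/dt = 0: 1.42(1 - N*/976) = 0.0199·63.7, giving N* = 976·(1 - 0.892) = 105.
From dH/dt = 0: 0.00304·105 - 0.249 = 0.024P*, so P* = 0.0707/0.024 = 2.95.

N* ≈ 105, H* ≈ 63.7, P* ≈ 2.95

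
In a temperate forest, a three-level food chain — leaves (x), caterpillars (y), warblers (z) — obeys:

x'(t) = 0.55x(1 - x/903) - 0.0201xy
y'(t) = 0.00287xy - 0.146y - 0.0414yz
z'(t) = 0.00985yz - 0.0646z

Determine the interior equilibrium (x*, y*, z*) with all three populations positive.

x* ≈ 687, y* ≈ 6.56, z* ≈ 44.1

From dz/dt = 0: 0.00985y* = 0.0646, so y* = 6.56.
From dx/dt = 0: 0.55(1 - x*/903) = 0.0201·6.56, giving x* = 903·(1 - 0.24) = 687.
From dy/dt = 0: 0.00287·687 - 0.146 = 0.0414z*, so z* = 1.82/0.0414 = 44.1.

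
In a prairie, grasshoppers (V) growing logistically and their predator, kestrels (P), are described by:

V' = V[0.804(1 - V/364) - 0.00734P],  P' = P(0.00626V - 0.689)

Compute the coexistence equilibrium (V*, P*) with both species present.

From dP/dt = 0 with P > 0: 0.00626V* = 0.689, so V* = 110.
Substitute into dV/dt = 0: 0.804(1 - 110/364) = 0.00734P*.
The bracket is 0.698, giving P* = 0.561/0.00734 = 76.4.

V* ≈ 110, P* ≈ 76.4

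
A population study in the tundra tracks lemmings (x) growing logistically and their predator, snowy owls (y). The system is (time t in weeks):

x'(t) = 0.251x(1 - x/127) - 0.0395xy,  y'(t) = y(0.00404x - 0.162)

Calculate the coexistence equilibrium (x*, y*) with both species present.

From dy/dt = 0 with y > 0: 0.00404x* = 0.162, so x* = 40.1.
Substitute into dx/dt = 0: 0.251(1 - 40.1/127) = 0.0395y*.
The bracket is 0.684, giving y* = 0.172/0.0395 = 4.35.

x* ≈ 40.1, y* ≈ 4.35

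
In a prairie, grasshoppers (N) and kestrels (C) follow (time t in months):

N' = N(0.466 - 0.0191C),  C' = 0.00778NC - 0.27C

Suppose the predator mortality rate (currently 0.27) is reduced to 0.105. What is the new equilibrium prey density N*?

At the interior fixed point, setting dC/dt = 0 with C > 0 fixes N* = (predator death rate)/(NC coefficient) — independent of the other coefficients.
With the change, N* = 0.105/0.00778 = 13.5; it falls from 34.7.

N* ≈ 13.5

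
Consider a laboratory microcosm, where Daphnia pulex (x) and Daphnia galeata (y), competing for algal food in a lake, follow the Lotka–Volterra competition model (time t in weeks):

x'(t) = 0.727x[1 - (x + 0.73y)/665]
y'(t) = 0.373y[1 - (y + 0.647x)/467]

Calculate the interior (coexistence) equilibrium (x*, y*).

x* ≈ 614, y* ≈ 69.6

Setting both brackets to zero gives the nullclines x + 0.73y = 665 and 0.647x + y = 467.
Substituting y = 467 - 0.647x into the first: x(1 - 0.73·0.647) = 665 - 0.73·467.
So x* = 324/0.528 = 614, and then y* = 467 - 0.647·614 = 69.6.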